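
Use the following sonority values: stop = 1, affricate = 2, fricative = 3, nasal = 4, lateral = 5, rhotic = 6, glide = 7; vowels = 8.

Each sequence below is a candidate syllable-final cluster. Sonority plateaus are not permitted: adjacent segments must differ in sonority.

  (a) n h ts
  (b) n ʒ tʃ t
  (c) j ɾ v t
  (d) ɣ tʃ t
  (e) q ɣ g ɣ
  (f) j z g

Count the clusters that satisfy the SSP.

(a) n h ts: profile 4-3-2 — obeys.
(b) n ʒ tʃ t: profile 4-3-2-1 — obeys.
(c) j ɾ v t: profile 7-6-3-1 — obeys.
(d) ɣ tʃ t: profile 3-2-1 — obeys.
(e) q ɣ g ɣ: profile 1-3-1-3 — violates.
(f) j z g: profile 7-3-1 — obeys.

5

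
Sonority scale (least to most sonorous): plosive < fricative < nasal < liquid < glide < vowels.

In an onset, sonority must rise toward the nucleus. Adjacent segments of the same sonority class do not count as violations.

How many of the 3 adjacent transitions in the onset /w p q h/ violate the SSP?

1

/w/: glide = 5.
/p/: plosive = 1.
/q/: plosive = 1.
/h/: fricative = 2.
/w/→/p/: 5→1 (does not rise) — violation.
/p/→/q/: 1→1 (plateau, allowed) — ok.
/q/→/h/: 1→2 (rises) — ok.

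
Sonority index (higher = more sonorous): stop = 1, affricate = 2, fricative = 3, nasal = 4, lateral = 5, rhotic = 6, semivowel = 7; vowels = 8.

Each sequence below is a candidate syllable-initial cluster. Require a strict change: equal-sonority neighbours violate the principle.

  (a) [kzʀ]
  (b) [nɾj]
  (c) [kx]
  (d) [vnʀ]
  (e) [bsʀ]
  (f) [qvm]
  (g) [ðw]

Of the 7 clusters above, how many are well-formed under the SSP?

7

(a) [kzʀ]: profile 1-3-6 — obeys.
(b) [nɾj]: profile 4-6-7 — obeys.
(c) [kx]: profile 1-3 — obeys.
(d) [vnʀ]: profile 3-4-6 — obeys.
(e) [bsʀ]: profile 1-3-6 — obeys.
(f) [qvm]: profile 1-3-4 — obeys.
(g) [ðw]: profile 3-7 — obeys.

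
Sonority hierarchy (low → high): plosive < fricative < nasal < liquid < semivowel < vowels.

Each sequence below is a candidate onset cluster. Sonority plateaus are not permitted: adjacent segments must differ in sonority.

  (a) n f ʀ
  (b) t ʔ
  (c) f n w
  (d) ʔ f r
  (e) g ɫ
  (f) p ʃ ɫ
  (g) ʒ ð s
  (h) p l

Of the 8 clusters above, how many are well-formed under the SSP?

(a) 3-2-4 → violates
(b) 1-1 → violates
(c) 2-3-5 → obeys
(d) 1-2-4 → obeys
(e) 1-4 → obeys
(f) 1-2-4 → obeys
(g) 2-2-2 → violates
(h) 1-4 → obeys

5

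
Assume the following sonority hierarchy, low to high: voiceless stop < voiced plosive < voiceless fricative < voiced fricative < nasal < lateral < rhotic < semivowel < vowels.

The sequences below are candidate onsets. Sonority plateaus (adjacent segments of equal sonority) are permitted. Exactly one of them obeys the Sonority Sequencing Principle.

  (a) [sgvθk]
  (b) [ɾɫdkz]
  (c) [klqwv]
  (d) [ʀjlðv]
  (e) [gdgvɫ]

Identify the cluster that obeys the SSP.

(a) [sgvθk]: profile 3-2-4-3-1 — violates.
(b) [ɾɫdkz]: profile 7-6-2-1-4 — violates.
(c) [klqwv]: profile 1-6-1-8-4 — violates.
(d) [ʀjlðv]: profile 7-8-6-4-4 — violates.
(e) [gdgvɫ]: profile 2-2-2-4-6 — obeys.

e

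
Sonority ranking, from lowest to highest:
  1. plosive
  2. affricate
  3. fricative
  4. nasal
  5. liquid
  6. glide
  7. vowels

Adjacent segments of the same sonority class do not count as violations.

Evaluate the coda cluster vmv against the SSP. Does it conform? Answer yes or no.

/v/ is a fricative (sonority 3).
/m/ is a nasal (sonority 4).
/v/ is a fricative (sonority 3).
The profile is 3-4-3. Between /v/ (3) and /m/ (4) sonority does not fall, so the cluster violates the SSP.

no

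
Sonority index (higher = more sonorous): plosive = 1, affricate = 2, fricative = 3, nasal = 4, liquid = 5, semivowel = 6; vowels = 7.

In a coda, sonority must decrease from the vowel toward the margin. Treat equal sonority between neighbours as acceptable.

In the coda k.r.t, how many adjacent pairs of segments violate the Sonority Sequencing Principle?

1

/k/ — plosive, sonority 1.
/r/ — liquid, sonority 5.
/t/ — plosive, sonority 1.
/k/→/r/: 1→5 (does not fall) — violation.
/r/→/t/: 5→1 (falls) — ok.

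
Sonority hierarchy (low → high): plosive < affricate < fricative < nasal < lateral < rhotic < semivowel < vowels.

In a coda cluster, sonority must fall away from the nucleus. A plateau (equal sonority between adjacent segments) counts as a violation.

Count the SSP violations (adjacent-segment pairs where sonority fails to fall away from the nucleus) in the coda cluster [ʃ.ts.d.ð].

/ʃ/ — fricative, sonority 3.
/ts/ — affricate, sonority 2.
/d/ — plosive, sonority 1.
/ð/ — fricative, sonority 3.
/ʃ/→/ts/: 3→2 (falls) — ok.
/ts/→/d/: 2→1 (falls) — ok.
/d/→/ð/: 1→3 (does not fall) — violation.

1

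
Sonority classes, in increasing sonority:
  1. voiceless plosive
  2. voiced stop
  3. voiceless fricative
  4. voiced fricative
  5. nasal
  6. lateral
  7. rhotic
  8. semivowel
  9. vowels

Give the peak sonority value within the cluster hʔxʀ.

/h/: voiceless fricative = 3.
/ʔ/: voiceless plosive = 1.
/x/: voiceless fricative = 3.
/ʀ/: rhotic = 7.
The maximum is 7.

7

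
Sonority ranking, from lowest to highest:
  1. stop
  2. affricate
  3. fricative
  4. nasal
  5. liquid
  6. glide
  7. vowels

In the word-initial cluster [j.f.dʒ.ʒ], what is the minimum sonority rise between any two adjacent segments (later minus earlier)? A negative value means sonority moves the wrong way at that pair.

/j/: glide = 6.
/f/: fricative = 3.
/dʒ/: affricate = 2.
/ʒ/: fricative = 3.
/j/→/f/: change -3.
/f/→/dʒ/: change -1.
/dʒ/→/ʒ/: change +1.
Minimum = -3.

-3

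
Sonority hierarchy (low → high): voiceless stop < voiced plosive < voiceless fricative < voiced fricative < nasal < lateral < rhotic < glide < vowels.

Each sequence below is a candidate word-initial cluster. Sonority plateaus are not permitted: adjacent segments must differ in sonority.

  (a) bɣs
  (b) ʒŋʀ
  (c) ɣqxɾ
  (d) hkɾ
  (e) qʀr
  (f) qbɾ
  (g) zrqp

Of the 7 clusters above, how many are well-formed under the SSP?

(a) 2-4-3 → violates
(b) 4-5-7 → obeys
(c) 4-1-3-7 → violates
(d) 3-1-7 → violates
(e) 1-7-7 → violates
(f) 1-2-7 → obeys
(g) 4-7-1-1 → violates

2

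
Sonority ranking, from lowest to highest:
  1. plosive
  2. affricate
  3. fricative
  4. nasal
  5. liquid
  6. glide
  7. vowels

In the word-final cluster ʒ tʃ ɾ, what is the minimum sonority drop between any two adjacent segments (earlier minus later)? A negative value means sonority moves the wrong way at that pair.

-3

/ʒ/ — fricative, sonority 3.
/tʃ/ — affricate, sonority 2.
/ɾ/ — liquid, sonority 5.
/ʒ/→/tʃ/: change +1.
/tʃ/→/ɾ/: change -3.
Minimum = -3.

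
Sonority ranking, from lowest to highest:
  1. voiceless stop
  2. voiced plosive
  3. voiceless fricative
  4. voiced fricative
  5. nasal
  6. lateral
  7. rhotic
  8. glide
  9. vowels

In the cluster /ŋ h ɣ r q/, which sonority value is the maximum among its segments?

/ŋ/ is a nasal (sonority 5).
/h/ is a voiceless fricative (sonority 3).
/ɣ/ is a voiced fricative (sonority 4).
/r/ is a rhotic (sonority 7).
/q/ is a voiceless stop (sonority 1).
The maximum is 7.

7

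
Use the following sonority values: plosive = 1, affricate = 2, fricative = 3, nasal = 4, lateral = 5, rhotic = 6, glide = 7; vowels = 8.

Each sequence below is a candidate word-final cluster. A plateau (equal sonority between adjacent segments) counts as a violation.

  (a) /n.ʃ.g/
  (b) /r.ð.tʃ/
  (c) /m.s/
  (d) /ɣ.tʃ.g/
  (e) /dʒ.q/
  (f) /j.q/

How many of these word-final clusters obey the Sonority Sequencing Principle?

6

(a) 4-3-1 → obeys
(b) 6-3-2 → obeys
(c) 4-3 → obeys
(d) 3-2-1 → obeys
(e) 2-1 → obeys
(f) 7-1 → obeys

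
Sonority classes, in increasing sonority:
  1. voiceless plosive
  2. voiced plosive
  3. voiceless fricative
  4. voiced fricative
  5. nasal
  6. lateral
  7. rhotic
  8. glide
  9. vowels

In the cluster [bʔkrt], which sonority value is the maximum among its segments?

/b/ is a voiced plosive (sonority 2).
/ʔ/ is a voiceless plosive (sonority 1).
/k/ is a voiceless plosive (sonority 1).
/r/ is a rhotic (sonority 7).
/t/ is a voiceless plosive (sonority 1).
The maximum is 7.

7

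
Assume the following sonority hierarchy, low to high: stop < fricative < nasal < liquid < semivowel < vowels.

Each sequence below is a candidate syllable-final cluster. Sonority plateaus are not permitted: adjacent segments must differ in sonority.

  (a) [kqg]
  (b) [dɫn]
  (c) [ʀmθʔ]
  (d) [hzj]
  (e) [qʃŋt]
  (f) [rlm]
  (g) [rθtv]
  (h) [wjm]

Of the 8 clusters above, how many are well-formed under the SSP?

(a) 1-1-1 → violates
(b) 1-4-3 → violates
(c) 4-3-2-1 → obeys
(d) 2-2-5 → violates
(e) 1-2-3-1 → violates
(f) 4-4-3 → violates
(g) 4-2-1-2 → violates
(h) 5-5-3 → violates

1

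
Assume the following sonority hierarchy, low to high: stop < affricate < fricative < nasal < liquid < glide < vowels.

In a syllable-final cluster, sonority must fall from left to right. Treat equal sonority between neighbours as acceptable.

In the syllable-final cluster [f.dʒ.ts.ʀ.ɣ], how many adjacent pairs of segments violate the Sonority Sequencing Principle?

/f/ — fricative, sonority 3.
/dʒ/ — affricate, sonority 2.
/ts/ — affricate, sonority 2.
/ʀ/ — liquid, sonority 5.
/ɣ/ — fricative, sonority 3.
/f/→/dʒ/: 3→2 (falls) — ok.
/dʒ/→/ts/: 2→2 (plateau, allowed) — ok.
/ts/→/ʀ/: 2→5 (does not fall) — violation.
/ʀ/→/ɣ/: 5→3 (falls) — ok.

1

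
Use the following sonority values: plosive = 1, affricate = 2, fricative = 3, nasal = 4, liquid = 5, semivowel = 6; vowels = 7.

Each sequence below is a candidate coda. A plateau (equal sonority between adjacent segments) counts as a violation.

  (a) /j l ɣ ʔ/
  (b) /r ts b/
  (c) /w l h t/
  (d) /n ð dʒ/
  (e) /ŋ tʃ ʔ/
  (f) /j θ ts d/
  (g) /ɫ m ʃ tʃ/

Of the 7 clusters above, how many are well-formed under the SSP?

(a) /j l ɣ ʔ/: profile 6-5-3-1 — obeys.
(b) /r ts b/: profile 5-2-1 — obeys.
(c) /w l h t/: profile 6-5-3-1 — obeys.
(d) /n ð dʒ/: profile 4-3-2 — obeys.
(e) /ŋ tʃ ʔ/: profile 4-2-1 — obeys.
(f) /j θ ts d/: profile 6-3-2-1 — obeys.
(g) /ɫ m ʃ tʃ/: profile 5-4-3-2 — obeys.

7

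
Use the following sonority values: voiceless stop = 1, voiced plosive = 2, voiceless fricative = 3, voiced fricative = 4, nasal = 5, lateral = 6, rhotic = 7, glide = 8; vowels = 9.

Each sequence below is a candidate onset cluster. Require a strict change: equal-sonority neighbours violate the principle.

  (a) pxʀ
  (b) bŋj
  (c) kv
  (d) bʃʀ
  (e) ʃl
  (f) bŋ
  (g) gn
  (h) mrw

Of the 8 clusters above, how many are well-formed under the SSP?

(a) pxʀ: profile 1-3-7 — obeys.
(b) bŋj: profile 2-5-8 — obeys.
(c) kv: profile 1-4 — obeys.
(d) bʃʀ: profile 2-3-7 — obeys.
(e) ʃl: profile 3-6 — obeys.
(f) bŋ: profile 2-5 — obeys.
(g) gn: profile 2-5 — obeys.
(h) mrw: profile 5-7-8 — obeys.

8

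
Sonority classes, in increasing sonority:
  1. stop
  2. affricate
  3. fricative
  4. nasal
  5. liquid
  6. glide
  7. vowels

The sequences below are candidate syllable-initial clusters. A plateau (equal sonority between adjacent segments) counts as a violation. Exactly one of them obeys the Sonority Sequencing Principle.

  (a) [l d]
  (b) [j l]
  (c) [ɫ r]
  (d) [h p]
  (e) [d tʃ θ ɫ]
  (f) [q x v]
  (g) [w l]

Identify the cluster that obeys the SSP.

e

(a) 5-1 → violates
(b) 6-5 → violates
(c) 5-5 → violates
(d) 3-1 → violates
(e) 1-2-3-5 → obeys
(f) 1-3-3 → violates
(g) 6-5 → violates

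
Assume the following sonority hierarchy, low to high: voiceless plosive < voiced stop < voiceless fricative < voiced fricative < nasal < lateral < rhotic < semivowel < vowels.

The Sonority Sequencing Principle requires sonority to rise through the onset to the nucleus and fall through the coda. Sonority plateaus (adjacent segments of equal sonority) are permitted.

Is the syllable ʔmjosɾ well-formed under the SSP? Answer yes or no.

no

Onset: /ʔ/ is a voiceless plosive (sonority 1), /m/ is a nasal (sonority 5), /j/ is a semivowel (sonority 8); then the nucleus /o/ (sonority 9).
Onset profile 1-5-8-9 — rises to the nucleus.
Coda: /s/ is a voiceless fricative (sonority 3), /ɾ/ is a rhotic (sonority 7).
Coda profile 9-3-7 — does not fall throughout.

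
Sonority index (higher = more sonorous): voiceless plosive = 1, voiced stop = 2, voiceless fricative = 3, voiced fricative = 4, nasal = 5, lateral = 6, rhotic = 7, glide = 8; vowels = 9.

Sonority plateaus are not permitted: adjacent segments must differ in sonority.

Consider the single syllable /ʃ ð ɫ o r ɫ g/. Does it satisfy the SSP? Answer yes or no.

Onset: /ʃ/ is a voiceless fricative (sonority 3), /ð/ is a voiced fricative (sonority 4), /ɫ/ is a lateral (sonority 6); then the nucleus /o/ (sonority 9).
Onset profile 3-4-6-9 — rises to the nucleus.
Coda: /r/ is a rhotic (sonority 7), /ɫ/ is a lateral (sonority 6), /g/ is a voiced stop (sonority 2).
Coda profile 9-7-6-2 — falls from the nucleus.

yes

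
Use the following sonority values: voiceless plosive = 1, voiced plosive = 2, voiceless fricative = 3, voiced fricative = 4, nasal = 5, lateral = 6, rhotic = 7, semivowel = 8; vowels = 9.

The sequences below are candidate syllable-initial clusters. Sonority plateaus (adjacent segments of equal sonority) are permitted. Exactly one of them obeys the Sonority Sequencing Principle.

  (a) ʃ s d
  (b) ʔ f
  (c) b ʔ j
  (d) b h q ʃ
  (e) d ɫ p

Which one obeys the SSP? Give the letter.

(a) ʃ s d: profile 3-3-2 — violates.
(b) ʔ f: profile 1-3 — obeys.
(c) b ʔ j: profile 2-1-8 — violates.
(d) b h q ʃ: profile 2-3-1-3 — violates.
(e) d ɫ p: profile 2-6-1 — violates.

b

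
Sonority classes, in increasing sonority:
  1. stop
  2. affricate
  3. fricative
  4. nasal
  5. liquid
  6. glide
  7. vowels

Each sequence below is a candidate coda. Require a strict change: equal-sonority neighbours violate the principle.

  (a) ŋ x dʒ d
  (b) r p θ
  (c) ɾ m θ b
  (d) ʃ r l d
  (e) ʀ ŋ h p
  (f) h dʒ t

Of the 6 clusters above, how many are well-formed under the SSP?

(a) 4-3-2-1 → obeys
(b) 5-1-3 → violates
(c) 5-4-3-1 → obeys
(d) 3-5-5-1 → violates
(e) 5-4-3-1 → obeys
(f) 3-2-1 → obeys

4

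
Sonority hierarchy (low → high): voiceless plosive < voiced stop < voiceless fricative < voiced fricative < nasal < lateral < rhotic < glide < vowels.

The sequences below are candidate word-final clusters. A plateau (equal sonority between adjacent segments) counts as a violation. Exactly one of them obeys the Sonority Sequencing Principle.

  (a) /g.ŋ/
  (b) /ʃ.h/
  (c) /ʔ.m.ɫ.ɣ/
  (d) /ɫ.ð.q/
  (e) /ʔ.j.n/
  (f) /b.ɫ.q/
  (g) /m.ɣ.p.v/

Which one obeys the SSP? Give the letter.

d

(a) /g.ŋ/: profile 2-5 — violates.
(b) /ʃ.h/: profile 3-3 — violates.
(c) /ʔ.m.ɫ.ɣ/: profile 1-5-6-4 — violates.
(d) /ɫ.ð.q/: profile 6-4-1 — obeys.
(e) /ʔ.j.n/: profile 1-8-5 — violates.
(f) /b.ɫ.q/: profile 2-6-1 — violates.
(g) /m.ɣ.p.v/: profile 5-4-1-4 — violates.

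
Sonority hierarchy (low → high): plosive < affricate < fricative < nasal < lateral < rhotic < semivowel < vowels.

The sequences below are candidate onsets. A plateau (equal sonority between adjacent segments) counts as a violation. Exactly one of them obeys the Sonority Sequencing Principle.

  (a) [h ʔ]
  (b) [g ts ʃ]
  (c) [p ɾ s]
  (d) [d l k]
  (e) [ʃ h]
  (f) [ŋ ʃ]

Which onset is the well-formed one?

(a) 3-1 → violates
(b) 1-2-3 → obeys
(c) 1-6-3 → violates
(d) 1-5-1 → violates
(e) 3-3 → violates
(f) 4-3 → violates

b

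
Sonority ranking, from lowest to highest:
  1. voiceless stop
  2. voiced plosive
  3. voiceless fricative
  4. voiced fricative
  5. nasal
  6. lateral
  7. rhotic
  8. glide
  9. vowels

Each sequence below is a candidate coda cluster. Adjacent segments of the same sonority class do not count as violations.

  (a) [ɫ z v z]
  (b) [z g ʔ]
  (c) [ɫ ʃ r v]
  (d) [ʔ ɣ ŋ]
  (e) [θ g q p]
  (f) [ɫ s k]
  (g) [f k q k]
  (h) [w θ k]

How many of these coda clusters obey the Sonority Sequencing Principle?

(a) sonority 6-4-4-4: well-formed.
(b) sonority 4-2-1: well-formed.
(c) sonority 6-3-7-4: ill-formed.
(d) sonority 1-4-5: ill-formed.
(e) sonority 3-2-1-1: well-formed.
(f) sonority 6-3-1: well-formed.
(g) sonority 3-1-1-1: well-formed.
(h) sonority 8-3-1: well-formed.

6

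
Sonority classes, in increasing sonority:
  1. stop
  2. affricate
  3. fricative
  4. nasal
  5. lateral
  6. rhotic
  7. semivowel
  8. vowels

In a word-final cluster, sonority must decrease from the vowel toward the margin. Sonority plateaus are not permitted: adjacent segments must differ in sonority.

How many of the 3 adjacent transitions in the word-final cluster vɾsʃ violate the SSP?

2

/v/: fricative = 3.
/ɾ/: rhotic = 6.
/s/: fricative = 3.
/ʃ/: fricative = 3.
/v/→/ɾ/: 3→6 (does not fall) — violation.
/ɾ/→/s/: 6→3 (falls) — ok.
/s/→/ʃ/: 3→3 (plateau) — violation.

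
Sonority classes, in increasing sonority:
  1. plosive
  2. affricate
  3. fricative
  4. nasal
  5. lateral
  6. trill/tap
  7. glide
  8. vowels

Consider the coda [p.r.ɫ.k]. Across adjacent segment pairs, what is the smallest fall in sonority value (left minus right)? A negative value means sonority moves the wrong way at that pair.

/p/ is a plosive (sonority 1).
/r/ is a trill/tap (sonority 6).
/ɫ/ is a lateral (sonority 5).
/k/ is a plosive (sonority 1).
/p/→/r/: change -5.
/r/→/ɫ/: change +1.
/ɫ/→/k/: change +4.
Minimum = -5.

-5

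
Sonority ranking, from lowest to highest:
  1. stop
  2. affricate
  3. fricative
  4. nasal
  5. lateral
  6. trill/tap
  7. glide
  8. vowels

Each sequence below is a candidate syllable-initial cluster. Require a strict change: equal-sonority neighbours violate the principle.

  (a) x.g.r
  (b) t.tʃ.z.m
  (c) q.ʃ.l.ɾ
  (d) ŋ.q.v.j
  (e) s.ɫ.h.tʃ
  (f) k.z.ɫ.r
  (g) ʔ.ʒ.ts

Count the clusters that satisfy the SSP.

(a) sonority 3-1-6: ill-formed.
(b) sonority 1-2-3-4: well-formed.
(c) sonority 1-3-5-6: well-formed.
(d) sonority 4-1-3-7: ill-formed.
(e) sonority 3-5-3-2: ill-formed.
(f) sonority 1-3-5-6: well-formed.
(g) sonority 1-3-2: ill-formed.

3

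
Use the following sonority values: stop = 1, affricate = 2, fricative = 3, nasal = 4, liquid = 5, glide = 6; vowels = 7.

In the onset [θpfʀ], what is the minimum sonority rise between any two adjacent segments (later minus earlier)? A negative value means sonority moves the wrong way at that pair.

-2

/θ/ is a fricative (sonority 3).
/p/ is a stop (sonority 1).
/f/ is a fricative (sonority 3).
/ʀ/ is a liquid (sonority 5).
/θ/→/p/: change -2.
/p/→/f/: change +2.
/f/→/ʀ/: change +2.
Minimum = -2.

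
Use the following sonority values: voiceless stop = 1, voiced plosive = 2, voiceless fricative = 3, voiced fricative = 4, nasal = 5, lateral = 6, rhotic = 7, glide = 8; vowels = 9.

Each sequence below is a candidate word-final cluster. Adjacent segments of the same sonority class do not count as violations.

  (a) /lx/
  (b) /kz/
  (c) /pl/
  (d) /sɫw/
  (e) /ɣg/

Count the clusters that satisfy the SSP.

(a) /lx/: profile 6-3 — obeys.
(b) /kz/: profile 1-4 — violates.
(c) /pl/: profile 1-6 — violates.
(d) /sɫw/: profile 3-6-8 — violates.
(e) /ɣg/: profile 4-2 — obeys.

2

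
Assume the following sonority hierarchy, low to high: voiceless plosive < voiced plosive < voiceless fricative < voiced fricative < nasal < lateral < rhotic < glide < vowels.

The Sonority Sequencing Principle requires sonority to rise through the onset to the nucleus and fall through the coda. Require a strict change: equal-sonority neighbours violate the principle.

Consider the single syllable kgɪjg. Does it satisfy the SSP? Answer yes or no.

Onset: /k/ is a voiceless plosive (sonority 1), /g/ is a voiced plosive (sonority 2); then the nucleus /ɪ/ (sonority 9).
Onset profile 1-2-9 — rises to the nucleus.
Coda: /j/ is a glide (sonority 8), /g/ is a voiced plosive (sonority 2).
Coda profile 9-8-2 — falls from the nucleus.

yes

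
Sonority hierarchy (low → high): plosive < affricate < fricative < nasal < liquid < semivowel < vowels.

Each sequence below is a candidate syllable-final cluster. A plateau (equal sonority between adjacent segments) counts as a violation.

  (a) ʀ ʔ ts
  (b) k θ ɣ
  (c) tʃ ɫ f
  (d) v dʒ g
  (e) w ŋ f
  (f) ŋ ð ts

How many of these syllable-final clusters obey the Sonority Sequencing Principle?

(a) ʀ ʔ ts: profile 5-1-2 — violates.
(b) k θ ɣ: profile 1-3-3 — violates.
(c) tʃ ɫ f: profile 2-5-3 — violates.
(d) v dʒ g: profile 3-2-1 — obeys.
(e) w ŋ f: profile 6-4-3 — obeys.
(f) ŋ ð ts: profile 4-3-2 — obeys.

3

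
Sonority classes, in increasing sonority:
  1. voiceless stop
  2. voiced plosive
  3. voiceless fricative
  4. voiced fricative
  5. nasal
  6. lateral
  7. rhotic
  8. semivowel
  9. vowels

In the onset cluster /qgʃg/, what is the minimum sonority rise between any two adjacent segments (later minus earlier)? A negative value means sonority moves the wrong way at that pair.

/q/: voiceless stop = 1.
/g/: voiced plosive = 2.
/ʃ/: voiceless fricative = 3.
/g/: voiced plosive = 2.
/q/→/g/: change +1.
/g/→/ʃ/: change +1.
/ʃ/→/g/: change -1.
Minimum = -1.

-1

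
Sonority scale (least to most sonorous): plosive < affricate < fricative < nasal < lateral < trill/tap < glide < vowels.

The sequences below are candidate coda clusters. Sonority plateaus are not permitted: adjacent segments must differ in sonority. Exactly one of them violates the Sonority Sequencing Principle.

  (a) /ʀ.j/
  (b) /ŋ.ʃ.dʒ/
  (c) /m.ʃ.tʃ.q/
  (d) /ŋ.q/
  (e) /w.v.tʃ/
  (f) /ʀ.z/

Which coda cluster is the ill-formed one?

(a) sonority 6-7: ill-formed.
(b) sonority 4-3-2: well-formed.
(c) sonority 4-3-2-1: well-formed.
(d) sonority 4-1: well-formed.
(e) sonority 7-3-2: well-formed.
(f) sonority 6-3: well-formed.

a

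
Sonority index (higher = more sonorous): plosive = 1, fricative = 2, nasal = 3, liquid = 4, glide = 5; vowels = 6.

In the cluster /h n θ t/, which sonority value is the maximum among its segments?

/h/: fricative = 2.
/n/: nasal = 3.
/θ/: fricative = 2.
/t/: plosive = 1.
The maximum is 3.

3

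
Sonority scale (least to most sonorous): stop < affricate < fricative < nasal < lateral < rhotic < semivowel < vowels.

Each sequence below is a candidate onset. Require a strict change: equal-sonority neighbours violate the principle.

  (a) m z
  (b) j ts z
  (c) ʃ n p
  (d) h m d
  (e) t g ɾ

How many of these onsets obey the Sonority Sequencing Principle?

(a) sonority 4-3: ill-formed.
(b) sonority 7-2-3: ill-formed.
(c) sonority 3-4-1: ill-formed.
(d) sonority 3-4-1: ill-formed.
(e) sonority 1-1-6: ill-formed.

0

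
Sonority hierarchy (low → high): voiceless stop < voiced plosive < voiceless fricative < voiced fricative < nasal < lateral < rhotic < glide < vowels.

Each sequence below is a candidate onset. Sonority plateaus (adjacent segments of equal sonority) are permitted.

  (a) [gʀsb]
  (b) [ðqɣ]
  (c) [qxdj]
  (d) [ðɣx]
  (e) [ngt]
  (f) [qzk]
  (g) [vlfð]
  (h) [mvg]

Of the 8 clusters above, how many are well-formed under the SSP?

0

(a) [gʀsb]: profile 2-7-3-2 — violates.
(b) [ðqɣ]: profile 4-1-4 — violates.
(c) [qxdj]: profile 1-3-2-8 — violates.
(d) [ðɣx]: profile 4-4-3 — violates.
(e) [ngt]: profile 5-2-1 — violates.
(f) [qzk]: profile 1-4-1 — violates.
(g) [vlfð]: profile 4-6-3-4 — violates.
(h) [mvg]: profile 5-4-2 — violates.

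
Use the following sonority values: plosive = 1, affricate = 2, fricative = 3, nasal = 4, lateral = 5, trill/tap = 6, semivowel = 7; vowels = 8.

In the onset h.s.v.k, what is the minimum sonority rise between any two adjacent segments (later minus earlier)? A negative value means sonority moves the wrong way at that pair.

-2

/h/ is a fricative (sonority 3).
/s/ is a fricative (sonority 3).
/v/ is a fricative (sonority 3).
/k/ is a plosive (sonority 1).
/h/→/s/: change +0.
/s/→/v/: change +0.
/v/→/k/: change -2.
Minimum = -2.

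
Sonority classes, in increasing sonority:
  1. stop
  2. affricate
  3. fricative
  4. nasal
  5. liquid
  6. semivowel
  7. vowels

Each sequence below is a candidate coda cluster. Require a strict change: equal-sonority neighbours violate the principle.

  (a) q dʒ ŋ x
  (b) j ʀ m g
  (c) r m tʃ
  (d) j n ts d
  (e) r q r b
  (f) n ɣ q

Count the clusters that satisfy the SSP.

4

(a) q dʒ ŋ x: profile 1-2-4-3 — violates.
(b) j ʀ m g: profile 6-5-4-1 — obeys.
(c) r m tʃ: profile 5-4-2 — obeys.
(d) j n ts d: profile 6-4-2-1 — obeys.
(e) r q r b: profile 5-1-5-1 — violates.
(f) n ɣ q: profile 4-3-1 — obeys.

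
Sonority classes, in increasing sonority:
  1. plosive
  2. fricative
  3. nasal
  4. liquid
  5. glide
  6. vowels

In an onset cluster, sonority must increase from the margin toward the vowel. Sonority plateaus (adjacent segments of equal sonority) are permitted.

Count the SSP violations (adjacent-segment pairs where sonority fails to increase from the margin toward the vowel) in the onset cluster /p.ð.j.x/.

/p/ — plosive, sonority 1.
/ð/ — fricative, sonority 2.
/j/ — glide, sonority 5.
/x/ — fricative, sonority 2.
/p/→/ð/: 1→2 (rises) — ok.
/ð/→/j/: 2→5 (rises) — ok.
/j/→/x/: 5→2 (does not rise) — violation.

1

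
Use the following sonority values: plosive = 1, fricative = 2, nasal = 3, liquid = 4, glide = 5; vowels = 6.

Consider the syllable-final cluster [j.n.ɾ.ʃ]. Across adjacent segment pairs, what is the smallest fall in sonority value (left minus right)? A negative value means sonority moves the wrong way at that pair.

/j/ — glide, sonority 5.
/n/ — nasal, sonority 3.
/ɾ/ — liquid, sonority 4.
/ʃ/ — fricative, sonority 2.
/j/→/n/: change +2.
/n/→/ɾ/: change -1.
/ɾ/→/ʃ/: change +2.
Minimum = -1.

-1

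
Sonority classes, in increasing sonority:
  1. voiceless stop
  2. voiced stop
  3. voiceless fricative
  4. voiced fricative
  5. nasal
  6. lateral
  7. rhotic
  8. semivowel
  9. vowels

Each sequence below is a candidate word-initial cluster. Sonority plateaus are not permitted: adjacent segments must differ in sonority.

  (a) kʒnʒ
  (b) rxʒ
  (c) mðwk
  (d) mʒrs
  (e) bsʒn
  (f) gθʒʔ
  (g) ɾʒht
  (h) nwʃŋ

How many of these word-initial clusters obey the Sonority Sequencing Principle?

1

(a) 1-4-5-4 → violates
(b) 7-3-4 → violates
(c) 5-4-8-1 → violates
(d) 5-4-7-3 → violates
(e) 2-3-4-5 → obeys
(f) 2-3-4-1 → violates
(g) 7-4-3-1 → violates
(h) 5-8-3-5 → violates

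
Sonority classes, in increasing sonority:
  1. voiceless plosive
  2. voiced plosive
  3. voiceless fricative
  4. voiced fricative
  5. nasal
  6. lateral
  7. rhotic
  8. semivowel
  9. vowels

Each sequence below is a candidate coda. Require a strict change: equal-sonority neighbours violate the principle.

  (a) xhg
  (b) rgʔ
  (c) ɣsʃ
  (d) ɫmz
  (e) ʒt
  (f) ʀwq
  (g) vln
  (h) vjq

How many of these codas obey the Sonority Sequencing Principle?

(a) sonority 3-3-2: ill-formed.
(b) sonority 7-2-1: well-formed.
(c) sonority 4-3-3: ill-formed.
(d) sonority 6-5-4: well-formed.
(e) sonority 4-1: well-formed.
(f) sonority 7-8-1: ill-formed.
(g) sonority 4-6-5: ill-formed.
(h) sonority 4-8-1: ill-formed.

3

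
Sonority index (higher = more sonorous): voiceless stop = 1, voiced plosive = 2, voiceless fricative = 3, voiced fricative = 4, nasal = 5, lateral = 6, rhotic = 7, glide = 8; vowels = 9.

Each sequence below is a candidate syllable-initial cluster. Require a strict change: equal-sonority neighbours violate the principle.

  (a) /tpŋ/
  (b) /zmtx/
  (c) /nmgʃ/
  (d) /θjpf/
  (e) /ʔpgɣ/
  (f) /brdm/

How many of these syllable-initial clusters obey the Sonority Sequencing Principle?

0

(a) 1-1-5 → violates
(b) 4-5-1-3 → violates
(c) 5-5-2-3 → violates
(d) 3-8-1-3 → violates
(e) 1-1-2-4 → violates
(f) 2-7-2-5 → violates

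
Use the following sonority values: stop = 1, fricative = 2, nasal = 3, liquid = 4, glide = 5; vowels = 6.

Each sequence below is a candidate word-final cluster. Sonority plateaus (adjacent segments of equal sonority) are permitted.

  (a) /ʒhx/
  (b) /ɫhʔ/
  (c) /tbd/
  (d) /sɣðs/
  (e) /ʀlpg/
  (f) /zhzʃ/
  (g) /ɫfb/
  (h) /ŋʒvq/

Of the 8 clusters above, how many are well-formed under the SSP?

(a) /ʒhx/: profile 2-2-2 — obeys.
(b) /ɫhʔ/: profile 4-2-1 — obeys.
(c) /tbd/: profile 1-1-1 — obeys.
(d) /sɣðs/: profile 2-2-2-2 — obeys.
(e) /ʀlpg/: profile 4-4-1-1 — obeys.
(f) /zhzʃ/: profile 2-2-2-2 — obeys.
(g) /ɫfb/: profile 4-2-1 — obeys.
(h) /ŋʒvq/: profile 3-2-2-1 — obeys.

8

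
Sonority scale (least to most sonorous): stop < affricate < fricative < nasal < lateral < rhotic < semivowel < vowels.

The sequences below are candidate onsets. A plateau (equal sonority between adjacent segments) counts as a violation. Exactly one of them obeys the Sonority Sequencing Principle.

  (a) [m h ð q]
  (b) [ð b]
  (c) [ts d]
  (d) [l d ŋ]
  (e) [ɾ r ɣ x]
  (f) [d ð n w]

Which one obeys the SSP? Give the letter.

(a) 4-3-3-1 → violates
(b) 3-1 → violates
(c) 2-1 → violates
(d) 5-1-4 → violates
(e) 6-6-3-3 → violates
(f) 1-3-4-7 → obeys

f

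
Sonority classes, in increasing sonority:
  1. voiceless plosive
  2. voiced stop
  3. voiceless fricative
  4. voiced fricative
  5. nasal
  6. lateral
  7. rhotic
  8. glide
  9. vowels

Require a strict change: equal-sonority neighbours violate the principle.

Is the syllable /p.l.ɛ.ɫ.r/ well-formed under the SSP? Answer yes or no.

no

Onset: /p/ is a voiceless plosive (sonority 1), /l/ is a lateral (sonority 6); then the nucleus /ɛ/ (sonority 9).
Onset profile 1-6-9 — rises to the nucleus.
Coda: /ɫ/ is a lateral (sonority 6), /r/ is a rhotic (sonority 7).
Coda profile 9-6-7 — does not strictly fall throughout.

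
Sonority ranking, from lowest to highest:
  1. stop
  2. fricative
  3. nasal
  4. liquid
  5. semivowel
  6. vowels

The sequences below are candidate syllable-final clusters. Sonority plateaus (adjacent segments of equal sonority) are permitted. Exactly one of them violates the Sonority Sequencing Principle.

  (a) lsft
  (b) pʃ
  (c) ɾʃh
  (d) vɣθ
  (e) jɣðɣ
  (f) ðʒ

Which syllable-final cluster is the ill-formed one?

b

(a) lsft: profile 4-2-2-1 — obeys.
(b) pʃ: profile 1-2 — violates.
(c) ɾʃh: profile 4-2-2 — obeys.
(d) vɣθ: profile 2-2-2 — obeys.
(e) jɣðɣ: profile 5-2-2-2 — obeys.
(f) ðʒ: profile 2-2 — obeys.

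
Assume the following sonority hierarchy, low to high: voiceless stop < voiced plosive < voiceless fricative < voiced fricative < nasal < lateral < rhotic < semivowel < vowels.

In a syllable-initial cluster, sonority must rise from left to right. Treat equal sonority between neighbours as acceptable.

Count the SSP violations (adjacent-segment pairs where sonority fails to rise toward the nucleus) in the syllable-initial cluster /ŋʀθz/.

1

/ŋ/ is a nasal (sonority 5).
/ʀ/ is a rhotic (sonority 7).
/θ/ is a voiceless fricative (sonority 3).
/z/ is a voiced fricative (sonority 4).
/ŋ/→/ʀ/: 5→7 (rises) — ok.
/ʀ/→/θ/: 7→3 (does not rise) — violation.
/θ/→/z/: 3→4 (rises) — ok.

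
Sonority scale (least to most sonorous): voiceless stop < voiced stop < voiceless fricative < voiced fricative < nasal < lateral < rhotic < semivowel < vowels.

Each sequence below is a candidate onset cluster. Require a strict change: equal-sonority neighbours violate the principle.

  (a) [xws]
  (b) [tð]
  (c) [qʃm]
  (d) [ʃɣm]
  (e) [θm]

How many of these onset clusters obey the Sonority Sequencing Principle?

(a) [xws]: profile 3-8-3 — violates.
(b) [tð]: profile 1-4 — obeys.
(c) [qʃm]: profile 1-3-5 — obeys.
(d) [ʃɣm]: profile 3-4-5 — obeys.
(e) [θm]: profile 3-5 — obeys.

4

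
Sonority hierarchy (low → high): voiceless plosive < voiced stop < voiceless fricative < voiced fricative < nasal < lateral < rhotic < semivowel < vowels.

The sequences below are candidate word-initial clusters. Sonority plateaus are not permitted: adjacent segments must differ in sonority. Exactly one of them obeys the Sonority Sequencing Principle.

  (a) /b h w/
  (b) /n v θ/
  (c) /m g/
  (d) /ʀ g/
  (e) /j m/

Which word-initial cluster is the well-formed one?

a

(a) /b h w/: profile 2-3-8 — obeys.
(b) /n v θ/: profile 5-4-3 — violates.
(c) /m g/: profile 5-2 — violates.
(d) /ʀ g/: profile 7-2 — violates.
(e) /j m/: profile 8-5 — violates.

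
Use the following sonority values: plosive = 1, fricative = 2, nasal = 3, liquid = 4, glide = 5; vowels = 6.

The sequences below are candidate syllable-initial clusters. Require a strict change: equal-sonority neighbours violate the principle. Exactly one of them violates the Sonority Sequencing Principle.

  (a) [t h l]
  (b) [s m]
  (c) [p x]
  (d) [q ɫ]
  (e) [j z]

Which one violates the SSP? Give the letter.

(a) sonority 1-2-4: well-formed.
(b) sonority 2-3: well-formed.
(c) sonority 1-2: well-formed.
(d) sonority 1-4: well-formed.
(e) sonority 5-2: ill-formed.

e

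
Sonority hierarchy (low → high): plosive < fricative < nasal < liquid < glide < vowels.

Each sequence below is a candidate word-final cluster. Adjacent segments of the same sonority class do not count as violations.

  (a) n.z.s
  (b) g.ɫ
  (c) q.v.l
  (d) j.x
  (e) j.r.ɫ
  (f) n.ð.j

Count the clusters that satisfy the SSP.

3

(a) sonority 3-2-2: well-formed.
(b) sonority 1-4: ill-formed.
(c) sonority 1-2-4: ill-formed.
(d) sonority 5-2: well-formed.
(e) sonority 5-4-4: well-formed.
(f) sonority 3-2-5: ill-formed.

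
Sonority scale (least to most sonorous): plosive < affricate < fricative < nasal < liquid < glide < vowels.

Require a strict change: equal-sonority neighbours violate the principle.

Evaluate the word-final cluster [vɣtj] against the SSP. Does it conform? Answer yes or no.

/v/: fricative = 3.
/ɣ/: fricative = 3.
/t/: plosive = 1.
/j/: glide = 6.
The profile is 3-3-1-6. Between /v/ (3) and /ɣ/ (3) sonority does not fall, so the cluster violates the SSP.

no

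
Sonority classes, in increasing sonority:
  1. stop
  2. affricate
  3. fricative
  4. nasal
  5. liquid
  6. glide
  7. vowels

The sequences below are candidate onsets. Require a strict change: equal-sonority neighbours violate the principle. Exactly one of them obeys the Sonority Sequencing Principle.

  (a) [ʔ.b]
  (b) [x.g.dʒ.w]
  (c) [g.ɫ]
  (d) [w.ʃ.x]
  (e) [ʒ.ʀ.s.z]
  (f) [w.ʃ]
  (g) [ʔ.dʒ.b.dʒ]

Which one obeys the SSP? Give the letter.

c

(a) 1-1 → violates
(b) 3-1-2-6 → violates
(c) 1-5 → obeys
(d) 6-3-3 → violates
(e) 3-5-3-3 → violates
(f) 6-3 → violates
(g) 1-2-1-2 → violates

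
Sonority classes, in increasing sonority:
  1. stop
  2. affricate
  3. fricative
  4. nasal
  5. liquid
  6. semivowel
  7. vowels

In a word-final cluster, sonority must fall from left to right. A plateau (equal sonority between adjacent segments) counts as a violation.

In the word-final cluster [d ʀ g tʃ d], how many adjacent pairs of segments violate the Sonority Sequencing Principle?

/d/ is a stop (sonority 1).
/ʀ/ is a liquid (sonority 5).
/g/ is a stop (sonority 1).
/tʃ/ is an affricate (sonority 2).
/d/ is a stop (sonority 1).
/d/→/ʀ/: 1→5 (does not fall) — violation.
/ʀ/→/g/: 5→1 (falls) — ok.
/g/→/tʃ/: 1→2 (does not fall) — violation.
/tʃ/→/d/: 2→1 (falls) — ok.

2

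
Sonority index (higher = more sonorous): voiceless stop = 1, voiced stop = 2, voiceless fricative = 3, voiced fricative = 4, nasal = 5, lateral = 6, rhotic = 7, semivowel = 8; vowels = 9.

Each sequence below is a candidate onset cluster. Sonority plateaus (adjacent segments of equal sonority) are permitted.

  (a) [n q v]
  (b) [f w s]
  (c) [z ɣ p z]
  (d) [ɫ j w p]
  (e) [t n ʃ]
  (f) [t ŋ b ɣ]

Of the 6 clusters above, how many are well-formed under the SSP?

0

(a) sonority 5-1-4: ill-formed.
(b) sonority 3-8-3: ill-formed.
(c) sonority 4-4-1-4: ill-formed.
(d) sonority 6-8-8-1: ill-formed.
(e) sonority 1-5-3: ill-formed.
(f) sonority 1-5-2-4: ill-formed.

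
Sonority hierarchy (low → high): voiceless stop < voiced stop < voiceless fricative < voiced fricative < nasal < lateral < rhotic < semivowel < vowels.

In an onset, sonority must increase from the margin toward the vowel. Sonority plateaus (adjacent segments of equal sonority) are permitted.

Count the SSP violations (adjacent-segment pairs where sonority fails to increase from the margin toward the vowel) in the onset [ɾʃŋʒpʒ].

/ɾ/ — rhotic, sonority 7.
/ʃ/ — voiceless fricative, sonority 3.
/ŋ/ — nasal, sonority 5.
/ʒ/ — voiced fricative, sonority 4.
/p/ — voiceless stop, sonority 1.
/ʒ/ — voiced fricative, sonority 4.
/ɾ/→/ʃ/: 7→3 (does not rise) — violation.
/ʃ/→/ŋ/: 3→5 (rises) — ok.
/ŋ/→/ʒ/: 5→4 (does not rise) — violation.
/ʒ/→/p/: 4→1 (does not rise) — violation.
/p/→/ʒ/: 1→4 (rises) — ok.

3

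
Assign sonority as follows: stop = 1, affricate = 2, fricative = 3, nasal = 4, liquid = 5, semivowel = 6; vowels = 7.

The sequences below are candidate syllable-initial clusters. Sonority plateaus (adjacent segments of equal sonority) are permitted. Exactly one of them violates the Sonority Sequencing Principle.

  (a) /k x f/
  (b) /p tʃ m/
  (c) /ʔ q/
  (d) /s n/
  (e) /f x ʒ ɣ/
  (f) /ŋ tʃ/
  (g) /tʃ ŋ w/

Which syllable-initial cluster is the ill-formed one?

(a) 1-3-3 → obeys
(b) 1-2-4 → obeys
(c) 1-1 → obeys
(d) 3-4 → obeys
(e) 3-3-3-3 → obeys
(f) 4-2 → violates
(g) 2-4-6 → obeys

f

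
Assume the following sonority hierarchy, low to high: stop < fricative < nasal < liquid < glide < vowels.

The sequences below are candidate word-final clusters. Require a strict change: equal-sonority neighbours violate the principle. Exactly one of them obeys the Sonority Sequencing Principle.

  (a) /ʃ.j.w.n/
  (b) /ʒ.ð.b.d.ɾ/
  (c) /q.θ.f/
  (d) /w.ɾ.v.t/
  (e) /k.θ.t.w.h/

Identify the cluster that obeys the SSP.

d

(a) 2-5-5-3 → violates
(b) 2-2-1-1-4 → violates
(c) 1-2-2 → violates
(d) 5-4-2-1 → obeys
(e) 1-2-1-5-2 → violates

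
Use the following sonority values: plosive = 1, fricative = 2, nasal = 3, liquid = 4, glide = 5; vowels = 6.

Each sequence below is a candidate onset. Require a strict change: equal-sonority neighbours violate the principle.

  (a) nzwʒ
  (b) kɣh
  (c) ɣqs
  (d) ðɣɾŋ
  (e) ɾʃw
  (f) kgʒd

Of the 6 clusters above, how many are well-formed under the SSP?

0

(a) nzwʒ: profile 3-2-5-2 — violates.
(b) kɣh: profile 1-2-2 — violates.
(c) ɣqs: profile 2-1-2 — violates.
(d) ðɣɾŋ: profile 2-2-4-3 — violates.
(e) ɾʃw: profile 4-2-5 — violates.
(f) kgʒd: profile 1-1-2-1 — violates.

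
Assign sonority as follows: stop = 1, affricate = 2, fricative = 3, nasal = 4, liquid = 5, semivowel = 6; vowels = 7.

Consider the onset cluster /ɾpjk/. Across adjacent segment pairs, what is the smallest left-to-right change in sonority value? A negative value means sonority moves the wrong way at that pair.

/ɾ/ is a liquid (sonority 5).
/p/ is a stop (sonority 1).
/j/ is a semivowel (sonority 6).
/k/ is a stop (sonority 1).
/ɾ/→/p/: change -4.
/p/→/j/: change +5.
/j/→/k/: change -5.
Minimum = -5.

-5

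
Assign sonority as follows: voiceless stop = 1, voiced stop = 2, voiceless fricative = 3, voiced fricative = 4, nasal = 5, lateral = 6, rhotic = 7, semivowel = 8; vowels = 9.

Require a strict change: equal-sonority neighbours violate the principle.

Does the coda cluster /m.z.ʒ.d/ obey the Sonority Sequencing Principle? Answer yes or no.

/m/ is a nasal (sonority 5).
/z/ is a voiced fricative (sonority 4).
/ʒ/ is a voiced fricative (sonority 4).
/d/ is a voiced stop (sonority 2).
The profile is 5-4-4-2. Between /z/ (4) and /ʒ/ (4) sonority does not fall, so the cluster violates the SSP.

no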